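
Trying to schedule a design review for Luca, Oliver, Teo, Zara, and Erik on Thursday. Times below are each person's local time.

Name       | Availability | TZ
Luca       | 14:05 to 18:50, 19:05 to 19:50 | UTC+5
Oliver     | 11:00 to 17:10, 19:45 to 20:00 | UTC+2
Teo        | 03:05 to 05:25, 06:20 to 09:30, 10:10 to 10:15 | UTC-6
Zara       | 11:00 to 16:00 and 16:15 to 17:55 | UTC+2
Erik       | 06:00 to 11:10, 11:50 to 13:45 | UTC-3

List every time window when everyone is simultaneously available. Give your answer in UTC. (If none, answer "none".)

Luca in UTC: 09:05-13:50, 14:05-14:50 (subtract 5h to convert from UTC+5).
Oliver in UTC: 09:00-15:10, 17:45-18:00 (subtract 2h to convert from UTC+2).
Teo in UTC: 09:05-11:25, 12:20-15:30, 16:10-16:15 (add 6h to convert from UTC-6).
Zara in UTC: 09:00-14:00, 14:15-15:55 (subtract 2h to convert from UTC+2).
Erik in UTC: 09:00-14:10, 14:50-16:45 (add 3h to convert from UTC-3).
Luca ∩ Oliver: 09:05-13:50, 14:05-14:50.
Luca ∩ Oliver ∩ Teo: 09:05-11:25, 12:20-13:50, 14:05-14:50.
Luca ∩ Oliver ∩ Teo ∩ Zara: 09:05-11:25, 12:20-13:50, 14:15-14:50.
Luca ∩ Oliver ∩ Teo ∩ Zara ∩ Erik: 09:05-11:25, 12:20-13:50.

09:05-11:25, 12:20-13:50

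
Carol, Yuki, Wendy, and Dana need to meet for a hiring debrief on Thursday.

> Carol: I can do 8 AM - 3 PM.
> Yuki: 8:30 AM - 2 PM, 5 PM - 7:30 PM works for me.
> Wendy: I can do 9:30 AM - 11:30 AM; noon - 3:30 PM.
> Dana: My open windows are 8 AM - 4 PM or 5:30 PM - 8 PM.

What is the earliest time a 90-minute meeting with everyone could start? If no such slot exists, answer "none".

Carol ∩ Yuki: 08:30-14:00.
Carol ∩ Yuki ∩ Wendy: 09:30-11:30, 12:00-14:00.
Carol ∩ Yuki ∩ Wendy ∩ Dana: 09:30-11:30, 12:00-14:00.
The first common window of at least 90 minutes is 09:30-11:30, so the earliest start is 09:30.

09:30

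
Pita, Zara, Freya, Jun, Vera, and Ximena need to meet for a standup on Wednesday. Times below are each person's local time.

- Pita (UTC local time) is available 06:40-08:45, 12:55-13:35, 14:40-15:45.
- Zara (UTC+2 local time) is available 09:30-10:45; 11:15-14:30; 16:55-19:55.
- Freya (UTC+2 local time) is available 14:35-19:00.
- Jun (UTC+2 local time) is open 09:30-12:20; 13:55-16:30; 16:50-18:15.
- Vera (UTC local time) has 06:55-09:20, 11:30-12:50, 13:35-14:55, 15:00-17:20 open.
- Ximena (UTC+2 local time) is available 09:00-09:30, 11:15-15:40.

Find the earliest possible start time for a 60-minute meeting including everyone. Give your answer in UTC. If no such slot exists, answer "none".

none

Pita in UTC: 06:40-08:45, 12:55-13:35, 14:40-15:45.
Zara in UTC: 07:30-08:45, 09:15-12:30, 14:55-17:55 (subtract 2h to convert from UTC+2).
Freya in UTC: 12:35-17:00 (subtract 2h to convert from UTC+2).
Jun in UTC: 07:30-10:20, 11:55-14:30, 14:50-16:15 (subtract 2h to convert from UTC+2).
Vera in UTC: 06:55-09:20, 11:30-12:50, 13:35-14:55, 15:00-17:20.
Ximena in UTC: 07:00-07:30, 09:15-13:40 (subtract 2h to convert from UTC+2).
Pita ∩ Zara: 07:30-08:45, 14:55-15:45.
Pita ∩ Zara ∩ Freya: 14:55-15:45.
Pita ∩ Zara ∩ Freya ∩ Jun: 14:55-15:45.
Pita ∩ Zara ∩ Freya ∩ Jun ∩ Vera: 15:00-15:45.
Pita ∩ Zara ∩ Freya ∩ Jun ∩ Vera ∩ Ximena: ∅.
There is no time when everyone is free.
No common window is at least 60 minutes long.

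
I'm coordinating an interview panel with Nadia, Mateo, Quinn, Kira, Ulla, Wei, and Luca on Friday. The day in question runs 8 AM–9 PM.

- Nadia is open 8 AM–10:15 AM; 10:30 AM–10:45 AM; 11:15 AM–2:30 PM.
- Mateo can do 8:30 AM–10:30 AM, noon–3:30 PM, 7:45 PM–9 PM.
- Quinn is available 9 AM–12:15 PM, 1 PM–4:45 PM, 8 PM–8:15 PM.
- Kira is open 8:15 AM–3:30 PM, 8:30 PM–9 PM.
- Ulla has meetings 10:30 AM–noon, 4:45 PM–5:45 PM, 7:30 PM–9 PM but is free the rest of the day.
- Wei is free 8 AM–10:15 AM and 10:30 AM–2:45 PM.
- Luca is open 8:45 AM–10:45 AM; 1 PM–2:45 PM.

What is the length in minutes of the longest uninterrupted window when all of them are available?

90

Nadia free: 08:00-10:15, 10:30-10:45, 11:15-14:30.
Mateo free: 08:30-10:30, 12:00-15:30, 19:45-21:00.
Quinn free: 09:00-12:15, 13:00-16:45, 20:00-20:15.
Kira free: 08:15-15:30, 20:30-21:00.
Ulla free: 08:00-10:30, 12:00-16:45, 17:45-19:30 (invert busy blocks within the working day).
Wei free: 08:00-10:15, 10:30-14:45.
Luca free: 08:45-10:45, 13:00-14:45.
Nadia ∩ Mateo: 08:30-10:15, 12:00-14:30.
Nadia ∩ Mateo ∩ Quinn: 09:00-10:15, 12:00-12:15, 13:00-14:30.
Nadia ∩ Mateo ∩ Quinn ∩ Kira: 09:00-10:15, 12:00-12:15, 13:00-14:30.
Nadia ∩ Mateo ∩ Quinn ∩ Kira ∩ Ulla: 09:00-10:15, 12:00-12:15, 13:00-14:30.
Nadia ∩ Mateo ∩ Quinn ∩ Kira ∩ Ulla ∩ Wei: 09:00-10:15, 12:00-12:15, 13:00-14:30.
Nadia ∩ Mateo ∩ Quinn ∩ Kira ∩ Ulla ∩ Wei ∩ Luca: 09:00-10:15, 13:00-14:30.
So the common availability across everyone is 09:00-10:15, 13:00-14:30.
The longest is 13:00-14:30 at 90 minutes.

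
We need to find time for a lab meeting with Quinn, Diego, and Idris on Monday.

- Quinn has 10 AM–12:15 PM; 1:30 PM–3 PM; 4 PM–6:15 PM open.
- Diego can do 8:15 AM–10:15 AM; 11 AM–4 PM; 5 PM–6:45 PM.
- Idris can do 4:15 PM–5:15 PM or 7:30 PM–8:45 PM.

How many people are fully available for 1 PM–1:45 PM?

Diego can make the full 13:00-13:45 slot — that's 1.

1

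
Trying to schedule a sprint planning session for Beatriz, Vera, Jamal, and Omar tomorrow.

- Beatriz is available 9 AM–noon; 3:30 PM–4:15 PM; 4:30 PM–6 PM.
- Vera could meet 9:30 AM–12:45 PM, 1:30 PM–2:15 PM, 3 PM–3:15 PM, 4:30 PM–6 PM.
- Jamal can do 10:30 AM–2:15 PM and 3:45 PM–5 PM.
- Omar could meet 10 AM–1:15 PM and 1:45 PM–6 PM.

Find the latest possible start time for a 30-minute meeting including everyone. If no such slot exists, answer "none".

Beatriz ∩ Vera: 09:30-12:00, 16:30-18:00.
Beatriz ∩ Vera ∩ Jamal: 10:30-12:00, 16:30-17:00.
Beatriz ∩ Vera ∩ Jamal ∩ Omar: 10:30-12:00, 16:30-17:00.
The last common window of at least 30 minutes is 16:30-17:00; a 30-minute meeting can start as late as 16:30 and still end by 17:00.

16:30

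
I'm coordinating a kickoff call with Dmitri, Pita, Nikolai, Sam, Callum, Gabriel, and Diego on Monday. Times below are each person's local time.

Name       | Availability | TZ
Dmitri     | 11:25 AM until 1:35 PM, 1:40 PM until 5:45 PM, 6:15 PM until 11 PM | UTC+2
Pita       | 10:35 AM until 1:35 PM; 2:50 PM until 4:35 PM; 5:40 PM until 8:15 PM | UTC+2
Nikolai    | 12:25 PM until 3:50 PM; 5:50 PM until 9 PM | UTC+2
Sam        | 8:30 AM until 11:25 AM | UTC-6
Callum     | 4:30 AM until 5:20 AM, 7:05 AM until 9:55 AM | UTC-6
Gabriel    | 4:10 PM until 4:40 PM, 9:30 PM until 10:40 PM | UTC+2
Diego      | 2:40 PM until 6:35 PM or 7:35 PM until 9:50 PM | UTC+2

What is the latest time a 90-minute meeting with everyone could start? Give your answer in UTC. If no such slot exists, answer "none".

Dmitri in UTC: 09:25-11:35, 11:40-15:45, 16:15-21:00 (subtract 2h to convert from UTC+2).
Pita in UTC: 08:35-11:35, 12:50-14:35, 15:40-18:15 (subtract 2h to convert from UTC+2).
Nikolai in UTC: 10:25-13:50, 15:50-19:00 (subtract 2h to convert from UTC+2).
Sam in UTC: 14:30-17:25 (add 6h to convert from UTC-6).
Callum in UTC: 10:30-11:20, 13:05-15:55 (add 6h to convert from UTC-6).
Gabriel in UTC: 14:10-14:40, 19:30-20:40 (subtract 2h to convert from UTC+2).
Diego in UTC: 12:40-16:35, 17:35-19:50 (subtract 2h to convert from UTC+2).
Dmitri ∩ Pita: 09:25-11:35, 12:50-14:35, 15:40-15:45, 16:15-18:15.
Dmitri ∩ Pita ∩ Nikolai: 10:25-11:35, 12:50-13:50, 16:15-18:15.
Dmitri ∩ Pita ∩ Nikolai ∩ Sam: 16:15-17:25.
Dmitri ∩ Pita ∩ Nikolai ∩ Sam ∩ Callum: ∅.
Dmitri ∩ Pita ∩ Nikolai ∩ Sam ∩ Callum ∩ Gabriel: ∅.
Dmitri ∩ Pita ∩ Nikolai ∩ Sam ∩ Callum ∩ Gabriel ∩ Diego: ∅.
There is no time when everyone is free.
No common window is at least 90 minutes long.

none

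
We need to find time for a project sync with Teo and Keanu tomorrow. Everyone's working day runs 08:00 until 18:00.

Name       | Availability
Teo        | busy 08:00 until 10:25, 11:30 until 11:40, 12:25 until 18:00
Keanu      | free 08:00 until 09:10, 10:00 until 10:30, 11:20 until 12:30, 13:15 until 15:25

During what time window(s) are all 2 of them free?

Teo free: 10:25-11:30, 11:40-12:25 (invert busy blocks within the working day).
Keanu free: 08:00-09:10, 10:00-10:30, 11:20-12:30, 13:15-15:25.
Teo ∩ Keanu: 10:25-10:30, 11:20-11:30, 11:40-12:25.
Those are the intersection windows.

10:25-10:30, 11:20-11:30, 11:40-12:25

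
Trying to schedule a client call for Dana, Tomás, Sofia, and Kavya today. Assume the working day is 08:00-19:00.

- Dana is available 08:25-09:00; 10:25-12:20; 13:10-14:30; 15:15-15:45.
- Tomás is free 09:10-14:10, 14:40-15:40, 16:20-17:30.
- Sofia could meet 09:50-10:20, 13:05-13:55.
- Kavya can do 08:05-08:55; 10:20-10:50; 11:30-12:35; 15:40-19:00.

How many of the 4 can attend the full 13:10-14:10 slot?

Dana and Tomás can make the full 13:10-14:10 slot — that's 2.

2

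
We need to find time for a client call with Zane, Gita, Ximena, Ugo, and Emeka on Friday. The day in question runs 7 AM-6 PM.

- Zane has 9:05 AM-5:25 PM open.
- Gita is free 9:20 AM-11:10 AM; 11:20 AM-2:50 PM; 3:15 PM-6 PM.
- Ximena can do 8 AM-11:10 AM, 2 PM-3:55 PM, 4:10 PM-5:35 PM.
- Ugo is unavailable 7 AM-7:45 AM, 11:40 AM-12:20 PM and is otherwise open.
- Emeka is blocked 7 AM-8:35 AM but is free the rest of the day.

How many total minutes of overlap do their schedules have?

275

Zane free: 09:05-17:25.
Gita free: 09:20-11:10, 11:20-14:50, 15:15-18:00.
Ximena free: 08:00-11:10, 14:00-15:55, 16:10-17:35.
Ugo free: 07:45-11:40, 12:20-18:00 (invert busy blocks within the working day).
Emeka free: 08:35-18:00 (invert busy blocks within the working day).
Zane ∩ Gita: 09:20-11:10, 11:20-14:50, 15:15-17:25.
Zane ∩ Gita ∩ Ximena: 09:20-11:10, 14:00-14:50, 15:15-15:55, 16:10-17:25.
Zane ∩ Gita ∩ Ximena ∩ Ugo: 09:20-11:10, 14:00-14:50, 15:15-15:55, 16:10-17:25.
Zane ∩ Gita ∩ Ximena ∩ Ugo ∩ Emeka: 09:20-11:10, 14:00-14:50, 15:15-15:55, 16:10-17:25.
Summing the common windows: 110 + 50 + 40 + 75 = 275 minutes.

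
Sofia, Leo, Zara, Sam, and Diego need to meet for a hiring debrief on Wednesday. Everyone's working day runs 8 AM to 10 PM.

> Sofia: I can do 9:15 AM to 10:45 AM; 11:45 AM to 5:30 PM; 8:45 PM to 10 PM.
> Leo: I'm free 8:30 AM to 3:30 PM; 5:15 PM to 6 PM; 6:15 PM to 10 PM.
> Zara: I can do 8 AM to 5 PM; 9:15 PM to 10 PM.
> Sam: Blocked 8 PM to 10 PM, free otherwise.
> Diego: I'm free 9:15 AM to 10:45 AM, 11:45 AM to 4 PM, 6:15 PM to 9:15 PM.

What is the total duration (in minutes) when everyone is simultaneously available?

315

Sofia free: 09:15-10:45, 11:45-17:30, 20:45-22:00.
Leo free: 08:30-15:30, 17:15-18:00, 18:15-22:00.
Zara free: 08:00-17:00, 21:15-22:00.
Sam free: 08:00-20:00 (invert busy blocks within the working day).
Diego free: 09:15-10:45, 11:45-16:00, 18:15-21:15.
Sofia ∩ Leo: 09:15-10:45, 11:45-15:30, 17:15-17:30, 20:45-22:00.
Sofia ∩ Leo ∩ Zara: 09:15-10:45, 11:45-15:30, 21:15-22:00.
Sofia ∩ Leo ∩ Zara ∩ Sam: 09:15-10:45, 11:45-15:30.
Sofia ∩ Leo ∩ Zara ∩ Sam ∩ Diego: 09:15-10:45, 11:45-15:30.
Summing the common windows: 90 + 225 = 315 minutes.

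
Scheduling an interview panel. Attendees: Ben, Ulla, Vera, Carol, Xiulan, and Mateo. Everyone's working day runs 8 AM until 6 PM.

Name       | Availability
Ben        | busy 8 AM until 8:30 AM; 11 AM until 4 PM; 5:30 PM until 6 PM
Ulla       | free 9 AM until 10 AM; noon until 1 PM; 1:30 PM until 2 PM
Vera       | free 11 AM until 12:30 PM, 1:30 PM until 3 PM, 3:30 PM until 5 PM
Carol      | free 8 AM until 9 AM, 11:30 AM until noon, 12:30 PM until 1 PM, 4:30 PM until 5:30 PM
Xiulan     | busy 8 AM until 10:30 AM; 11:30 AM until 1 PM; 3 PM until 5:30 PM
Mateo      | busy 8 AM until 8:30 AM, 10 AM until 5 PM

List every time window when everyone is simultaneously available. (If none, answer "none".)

none

Ben free: 08:30-11:00, 16:00-17:30 (invert busy blocks within the working day).
Ulla free: 09:00-10:00, 12:00-13:00, 13:30-14:00.
Vera free: 11:00-12:30, 13:30-15:00, 15:30-17:00.
Carol free: 08:00-09:00, 11:30-12:00, 12:30-13:00, 16:30-17:30.
Xiulan free: 10:30-11:30, 13:00-15:00, 17:30-18:00 (invert busy blocks within the working day).
Mateo free: 08:30-10:00, 17:00-18:00 (invert busy blocks within the working day).
Ben ∩ Ulla: 09:00-10:00.
Ben ∩ Ulla ∩ Vera: ∅.
Ben ∩ Ulla ∩ Vera ∩ Carol: ∅.
Ben ∩ Ulla ∩ Vera ∩ Carol ∩ Xiulan: ∅.
Ben ∩ Ulla ∩ Vera ∩ Carol ∩ Xiulan ∩ Mateo: ∅.
There is no time when everyone is free.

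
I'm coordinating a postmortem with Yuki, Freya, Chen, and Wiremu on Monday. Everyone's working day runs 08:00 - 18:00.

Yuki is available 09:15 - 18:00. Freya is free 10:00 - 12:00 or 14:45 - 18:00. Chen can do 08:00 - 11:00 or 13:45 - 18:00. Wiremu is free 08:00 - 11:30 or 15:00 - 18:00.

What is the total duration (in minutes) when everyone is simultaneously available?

Yuki ∩ Freya: 10:00-12:00, 14:45-18:00.
Yuki ∩ Freya ∩ Chen: 10:00-11:00, 14:45-18:00.
Yuki ∩ Freya ∩ Chen ∩ Wiremu: 10:00-11:00, 15:00-18:00.
Those are the intersection windows.
Summing the common windows: 60 + 180 = 240 minutes.

240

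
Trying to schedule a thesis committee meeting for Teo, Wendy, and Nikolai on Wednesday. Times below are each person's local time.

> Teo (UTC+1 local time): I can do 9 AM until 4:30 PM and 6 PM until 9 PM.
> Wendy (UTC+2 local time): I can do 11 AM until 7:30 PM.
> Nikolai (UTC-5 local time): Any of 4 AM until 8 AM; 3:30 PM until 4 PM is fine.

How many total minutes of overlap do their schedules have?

Teo in UTC: 08:00-15:30, 17:00-20:00 (subtract 1h to convert from UTC+1).
Wendy in UTC: 09:00-17:30 (subtract 2h to convert from UTC+2).
Nikolai in UTC: 09:00-13:00, 20:30-21:00 (add 5h to convert from UTC-5).
Teo ∩ Wendy: 09:00-15:30, 17:00-17:30.
Teo ∩ Wendy ∩ Nikolai: 09:00-13:00.
So the common availability across everyone is 09:00-13:00.
That's a single block of 240 minutes.

240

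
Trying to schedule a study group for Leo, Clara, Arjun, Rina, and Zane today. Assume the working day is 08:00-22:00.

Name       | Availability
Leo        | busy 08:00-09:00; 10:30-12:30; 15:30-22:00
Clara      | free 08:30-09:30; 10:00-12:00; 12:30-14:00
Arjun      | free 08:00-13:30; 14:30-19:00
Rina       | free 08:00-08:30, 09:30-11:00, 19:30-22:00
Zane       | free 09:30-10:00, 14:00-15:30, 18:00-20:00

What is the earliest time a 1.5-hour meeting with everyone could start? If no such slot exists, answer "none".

none

Leo free: 09:00-10:30, 12:30-15:30 (invert busy blocks within the working day).
Clara free: 08:30-09:30, 10:00-12:00, 12:30-14:00.
Arjun free: 08:00-13:30, 14:30-19:00.
Rina free: 08:00-08:30, 09:30-11:00, 19:30-22:00.
Zane free: 09:30-10:00, 14:00-15:30, 18:00-20:00.
Leo ∩ Clara: 09:00-09:30, 10:00-10:30, 12:30-14:00.
Leo ∩ Clara ∩ Arjun: 09:00-09:30, 10:00-10:30, 12:30-13:30.
Leo ∩ Clara ∩ Arjun ∩ Rina: 10:00-10:30.
Leo ∩ Clara ∩ Arjun ∩ Rina ∩ Zane: ∅.
There is no time when everyone is free.
No common window is at least 90 minutes long.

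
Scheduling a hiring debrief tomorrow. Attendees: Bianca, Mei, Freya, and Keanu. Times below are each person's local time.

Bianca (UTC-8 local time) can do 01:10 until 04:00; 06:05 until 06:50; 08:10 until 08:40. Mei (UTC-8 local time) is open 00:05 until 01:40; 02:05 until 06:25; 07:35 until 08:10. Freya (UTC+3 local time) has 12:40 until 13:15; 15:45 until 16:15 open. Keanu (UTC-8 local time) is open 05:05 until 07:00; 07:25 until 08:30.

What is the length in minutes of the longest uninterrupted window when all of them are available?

0

Bianca in UTC: 09:10-12:00, 14:05-14:50, 16:10-16:40 (add 8h to convert from UTC-8).
Mei in UTC: 08:05-09:40, 10:05-14:25, 15:35-16:10 (add 8h to convert from UTC-8).
Freya in UTC: 09:40-10:15, 12:45-13:15 (subtract 3h to convert from UTC+3).
Keanu in UTC: 13:05-15:00, 15:25-16:30 (add 8h to convert from UTC-8).
Bianca ∩ Mei: 09:10-09:40, 10:05-12:00, 14:05-14:25.
Bianca ∩ Mei ∩ Freya: 10:05-10:15.
Bianca ∩ Mei ∩ Freya ∩ Keanu: ∅.
There is no time when everyone is free.
No common window exists, so the longest block is 0 minutes.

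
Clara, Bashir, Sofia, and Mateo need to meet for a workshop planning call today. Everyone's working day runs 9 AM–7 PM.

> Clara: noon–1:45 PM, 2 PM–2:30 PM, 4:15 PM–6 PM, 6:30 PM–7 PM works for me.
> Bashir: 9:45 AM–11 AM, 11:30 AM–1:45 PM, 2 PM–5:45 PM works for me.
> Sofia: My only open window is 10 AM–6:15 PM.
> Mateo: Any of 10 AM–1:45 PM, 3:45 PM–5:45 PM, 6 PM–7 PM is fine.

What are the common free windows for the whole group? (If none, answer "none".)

12:00-13:45, 16:15-17:45

Clara ∩ Bashir: 12:00-13:45, 14:00-14:30, 16:15-17:45.
Clara ∩ Bashir ∩ Sofia: 12:00-13:45, 14:00-14:30, 16:15-17:45.
Clara ∩ Bashir ∩ Sofia ∩ Mateo: 12:00-13:45, 16:15-17:45.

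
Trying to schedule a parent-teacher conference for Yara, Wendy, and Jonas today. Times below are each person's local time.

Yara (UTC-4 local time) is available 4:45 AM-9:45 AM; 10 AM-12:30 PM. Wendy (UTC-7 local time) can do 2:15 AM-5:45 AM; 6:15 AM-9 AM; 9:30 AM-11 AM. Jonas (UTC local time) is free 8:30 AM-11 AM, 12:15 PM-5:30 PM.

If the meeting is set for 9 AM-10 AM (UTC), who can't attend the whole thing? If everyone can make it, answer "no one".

Yara in UTC: 08:45-13:45, 14:00-16:30 (add 4h to convert from UTC-4).
Wendy in UTC: 09:15-12:45, 13:15-16:00, 16:30-18:00 (add 7h to convert from UTC-7).
Jonas in UTC: 08:30-11:00, 12:15-17:30.
Yara: free for 09:00-10:00. Wendy: not fully free for 09:00-10:00. Jonas: free for 09:00-10:00.

Wendy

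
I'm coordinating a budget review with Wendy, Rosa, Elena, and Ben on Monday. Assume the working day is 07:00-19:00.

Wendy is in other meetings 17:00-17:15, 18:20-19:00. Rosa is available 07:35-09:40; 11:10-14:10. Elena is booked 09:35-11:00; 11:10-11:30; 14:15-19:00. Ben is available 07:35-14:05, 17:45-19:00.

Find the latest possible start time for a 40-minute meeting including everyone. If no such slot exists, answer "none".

13:25

Wendy free: 07:00-17:00, 17:15-18:20 (invert busy blocks within the working day).
Rosa free: 07:35-09:40, 11:10-14:10.
Elena free: 07:00-09:35, 11:00-11:10, 11:30-14:15 (invert busy blocks within the working day).
Ben free: 07:35-14:05, 17:45-19:00.
Wendy ∩ Rosa: 07:35-09:40, 11:10-14:10.
Wendy ∩ Rosa ∩ Elena: 07:35-09:35, 11:30-14:10.
Wendy ∩ Rosa ∩ Elena ∩ Ben: 07:35-09:35, 11:30-14:05.
Those are the intersection windows.
The last common window of at least 40 minutes is 11:30-14:05; a 40-minute meeting can start as late as 13:25 and still end by 14:05.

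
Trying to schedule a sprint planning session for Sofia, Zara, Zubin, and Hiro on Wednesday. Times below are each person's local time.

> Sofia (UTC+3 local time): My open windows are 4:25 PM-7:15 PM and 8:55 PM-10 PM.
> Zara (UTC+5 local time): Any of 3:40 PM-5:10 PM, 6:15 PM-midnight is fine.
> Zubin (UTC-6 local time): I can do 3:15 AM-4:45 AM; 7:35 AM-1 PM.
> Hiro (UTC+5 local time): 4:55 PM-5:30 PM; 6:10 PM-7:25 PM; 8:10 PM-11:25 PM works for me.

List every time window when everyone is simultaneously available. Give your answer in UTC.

Sofia in UTC: 13:25-16:15, 17:55-19:00 (subtract 3h to convert from UTC+3).
Zara in UTC: 10:40-12:10, 13:15-19:00 (subtract 5h to convert from UTC+5).
Zubin in UTC: 09:15-10:45, 13:35-19:00 (add 6h to convert from UTC-6).
Hiro in UTC: 11:55-12:30, 13:10-14:25, 15:10-18:25 (subtract 5h to convert from UTC+5).
Sofia ∩ Zara: 13:25-16:15, 17:55-19:00.
Sofia ∩ Zara ∩ Zubin: 13:35-16:15, 17:55-19:00.
Sofia ∩ Zara ∩ Zubin ∩ Hiro: 13:35-14:25, 15:10-16:15, 17:55-18:25.
So the common availability across everyone is 13:35-14:25, 15:10-16:15, 17:55-18:25.

13:35-14:25, 15:10-16:15, 17:55-18:25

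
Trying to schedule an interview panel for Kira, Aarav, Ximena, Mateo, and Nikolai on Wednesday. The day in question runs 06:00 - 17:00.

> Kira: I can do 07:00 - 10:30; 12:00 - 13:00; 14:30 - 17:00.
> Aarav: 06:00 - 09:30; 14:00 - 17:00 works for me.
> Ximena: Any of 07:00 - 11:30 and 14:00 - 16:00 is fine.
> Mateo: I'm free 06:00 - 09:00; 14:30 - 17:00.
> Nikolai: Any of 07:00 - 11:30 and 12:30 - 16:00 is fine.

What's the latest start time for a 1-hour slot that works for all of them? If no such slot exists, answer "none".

Kira ∩ Aarav: 07:00-09:30, 14:30-17:00.
Kira ∩ Aarav ∩ Ximena: 07:00-09:30, 14:30-16:00.
Kira ∩ Aarav ∩ Ximena ∩ Mateo: 07:00-09:00, 14:30-16:00.
Kira ∩ Aarav ∩ Ximena ∩ Mateo ∩ Nikolai: 07:00-09:00, 14:30-16:00.
So the common availability across everyone is 07:00-09:00, 14:30-16:00.
The last common window of at least 60 minutes is 14:30-16:00; a 60-minute meeting can start as late as 15:00 and still end by 16:00.

15:00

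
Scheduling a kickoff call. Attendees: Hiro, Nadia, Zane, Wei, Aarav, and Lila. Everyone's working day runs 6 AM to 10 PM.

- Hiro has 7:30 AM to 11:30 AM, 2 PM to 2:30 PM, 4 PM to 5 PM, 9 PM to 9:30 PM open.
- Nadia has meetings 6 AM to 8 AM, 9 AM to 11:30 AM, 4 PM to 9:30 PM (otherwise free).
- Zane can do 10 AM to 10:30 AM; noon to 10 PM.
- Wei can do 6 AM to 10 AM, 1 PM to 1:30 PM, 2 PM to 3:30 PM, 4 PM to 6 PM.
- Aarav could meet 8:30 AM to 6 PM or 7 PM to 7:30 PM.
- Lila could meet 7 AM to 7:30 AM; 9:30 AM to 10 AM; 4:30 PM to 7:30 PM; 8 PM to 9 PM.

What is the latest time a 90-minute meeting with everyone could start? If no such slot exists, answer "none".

Hiro free: 07:30-11:30, 14:00-14:30, 16:00-17:00, 21:00-21:30.
Nadia free: 08:00-09:00, 11:30-16:00, 21:30-22:00 (invert busy blocks within the working day).
Zane free: 10:00-10:30, 12:00-22:00.
Wei free: 06:00-10:00, 13:00-13:30, 14:00-15:30, 16:00-18:00.
Aarav free: 08:30-18:00, 19:00-19:30.
Lila free: 07:00-07:30, 09:30-10:00, 16:30-19:30, 20:00-21:00.
Hiro ∩ Nadia: 08:00-09:00, 14:00-14:30.
Hiro ∩ Nadia ∩ Zane: 14:00-14:30.
Hiro ∩ Nadia ∩ Zane ∩ Wei: 14:00-14:30.
Hiro ∩ Nadia ∩ Zane ∩ Wei ∩ Aarav: 14:00-14:30.
Hiro ∩ Nadia ∩ Zane ∩ Wei ∩ Aarav ∩ Lila: ∅.
There is no time when everyone is free.
No common window is at least 90 minutes long.

none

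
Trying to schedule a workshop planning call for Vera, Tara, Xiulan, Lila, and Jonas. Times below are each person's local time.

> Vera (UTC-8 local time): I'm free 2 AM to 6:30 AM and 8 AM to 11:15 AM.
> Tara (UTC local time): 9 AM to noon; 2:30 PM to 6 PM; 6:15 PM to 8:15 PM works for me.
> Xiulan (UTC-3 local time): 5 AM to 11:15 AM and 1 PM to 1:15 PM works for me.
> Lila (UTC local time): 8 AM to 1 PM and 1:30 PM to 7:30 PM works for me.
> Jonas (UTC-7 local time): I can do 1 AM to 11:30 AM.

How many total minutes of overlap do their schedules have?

135

Vera in UTC: 10:00-14:30, 16:00-19:15 (add 8h to convert from UTC-8).
Tara in UTC: 09:00-12:00, 14:30-18:00, 18:15-20:15.
Xiulan in UTC: 08:00-14:15, 16:00-16:15 (add 3h to convert from UTC-3).
Lila in UTC: 08:00-13:00, 13:30-19:30.
Jonas in UTC: 08:00-18:30 (add 7h to convert from UTC-7).
Vera ∩ Tara: 10:00-12:00, 16:00-18:00, 18:15-19:15.
Vera ∩ Tara ∩ Xiulan: 10:00-12:00, 16:00-16:15.
Vera ∩ Tara ∩ Xiulan ∩ Lila: 10:00-12:00, 16:00-16:15.
Vera ∩ Tara ∩ Xiulan ∩ Lila ∩ Jonas: 10:00-12:00, 16:00-16:15.
Summing the common windows: 120 + 15 = 135 minutes.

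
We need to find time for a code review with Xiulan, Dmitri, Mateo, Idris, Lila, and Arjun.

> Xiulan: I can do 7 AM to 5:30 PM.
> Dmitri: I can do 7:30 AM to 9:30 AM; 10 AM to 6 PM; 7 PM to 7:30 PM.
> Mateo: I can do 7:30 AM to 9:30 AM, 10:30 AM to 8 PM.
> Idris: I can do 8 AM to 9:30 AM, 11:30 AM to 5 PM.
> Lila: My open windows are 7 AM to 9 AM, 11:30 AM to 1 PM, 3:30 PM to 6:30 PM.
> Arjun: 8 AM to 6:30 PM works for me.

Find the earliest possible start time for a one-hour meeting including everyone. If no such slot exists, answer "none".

08:00

Xiulan ∩ Dmitri: 07:30-09:30, 10:00-17:30.
Xiulan ∩ Dmitri ∩ Mateo: 07:30-09:30, 10:30-17:30.
Xiulan ∩ Dmitri ∩ Mateo ∩ Idris: 08:00-09:30, 11:30-17:00.
Xiulan ∩ Dmitri ∩ Mateo ∩ Idris ∩ Lila: 08:00-09:00, 11:30-13:00, 15:30-17:00.
Xiulan ∩ Dmitri ∩ Mateo ∩ Idris ∩ Lila ∩ Arjun: 08:00-09:00, 11:30-13:00, 15:30-17:00.
The first common window of at least 60 minutes is 08:00-09:00, so the earliest start is 08:00.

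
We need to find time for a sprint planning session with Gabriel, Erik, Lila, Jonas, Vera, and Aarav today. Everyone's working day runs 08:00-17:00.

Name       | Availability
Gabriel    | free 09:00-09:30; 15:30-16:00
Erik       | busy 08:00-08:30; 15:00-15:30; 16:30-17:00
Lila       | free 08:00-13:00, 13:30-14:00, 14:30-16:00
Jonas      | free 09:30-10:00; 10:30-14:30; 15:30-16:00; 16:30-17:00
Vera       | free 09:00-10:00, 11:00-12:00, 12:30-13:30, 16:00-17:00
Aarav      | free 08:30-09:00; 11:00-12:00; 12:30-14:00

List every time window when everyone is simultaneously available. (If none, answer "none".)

Gabriel free: 09:00-09:30, 15:30-16:00.
Erik free: 08:30-15:00, 15:30-16:30 (invert busy blocks within the working day).
Lila free: 08:00-13:00, 13:30-14:00, 14:30-16:00.
Jonas free: 09:30-10:00, 10:30-14:30, 15:30-16:00, 16:30-17:00.
Vera free: 09:00-10:00, 11:00-12:00, 12:30-13:30, 16:00-17:00.
Aarav free: 08:30-09:00, 11:00-12:00, 12:30-14:00.
Gabriel ∩ Erik: 09:00-09:30, 15:30-16:00.
Gabriel ∩ Erik ∩ Lila: 09:00-09:30, 15:30-16:00.
Gabriel ∩ Erik ∩ Lila ∩ Jonas: 15:30-16:00.
Gabriel ∩ Erik ∩ Lila ∩ Jonas ∩ Vera: ∅.
Gabriel ∩ Erik ∩ Lila ∩ Jonas ∩ Vera ∩ Aarav: ∅.
There is no time when everyone is free.

none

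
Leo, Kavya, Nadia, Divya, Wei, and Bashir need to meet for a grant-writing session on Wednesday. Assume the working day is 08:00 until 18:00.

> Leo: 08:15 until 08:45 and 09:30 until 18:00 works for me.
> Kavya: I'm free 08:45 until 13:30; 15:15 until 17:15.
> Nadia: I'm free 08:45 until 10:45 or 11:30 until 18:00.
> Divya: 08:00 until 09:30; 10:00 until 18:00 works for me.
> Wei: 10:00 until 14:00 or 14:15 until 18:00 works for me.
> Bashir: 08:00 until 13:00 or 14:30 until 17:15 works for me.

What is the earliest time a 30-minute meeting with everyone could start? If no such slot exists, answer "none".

Leo ∩ Kavya: 09:30-13:30, 15:15-17:15.
Leo ∩ Kavya ∩ Nadia: 09:30-10:45, 11:30-13:30, 15:15-17:15.
Leo ∩ Kavya ∩ Nadia ∩ Divya: 10:00-10:45, 11:30-13:30, 15:15-17:15.
Leo ∩ Kavya ∩ Nadia ∩ Divya ∩ Wei: 10:00-10:45, 11:30-13:30, 15:15-17:15.
Leo ∩ Kavya ∩ Nadia ∩ Divya ∩ Wei ∩ Bashir: 10:00-10:45, 11:30-13:00, 15:15-17:15.
The first common window of at least 30 minutes is 10:00-10:45, so the earliest start is 10:00.

10:00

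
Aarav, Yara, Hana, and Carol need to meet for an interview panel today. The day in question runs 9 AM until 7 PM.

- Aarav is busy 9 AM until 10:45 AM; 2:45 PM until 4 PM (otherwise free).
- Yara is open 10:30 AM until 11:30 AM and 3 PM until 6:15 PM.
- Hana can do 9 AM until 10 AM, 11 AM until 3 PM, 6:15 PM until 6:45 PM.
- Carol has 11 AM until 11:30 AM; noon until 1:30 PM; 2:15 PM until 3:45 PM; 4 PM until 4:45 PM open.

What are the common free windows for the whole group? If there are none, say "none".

11:00-11:30

Aarav free: 10:45-14:45, 16:00-19:00 (invert busy blocks within the working day).
Yara free: 10:30-11:30, 15:00-18:15.
Hana free: 09:00-10:00, 11:00-15:00, 18:15-18:45.
Carol free: 11:00-11:30, 12:00-13:30, 14:15-15:45, 16:00-16:45.
Aarav ∩ Yara: 10:45-11:30, 16:00-18:15.
Aarav ∩ Yara ∩ Hana: 11:00-11:30.
Aarav ∩ Yara ∩ Hana ∩ Carol: 11:00-11:30.
Those are the intersection windows.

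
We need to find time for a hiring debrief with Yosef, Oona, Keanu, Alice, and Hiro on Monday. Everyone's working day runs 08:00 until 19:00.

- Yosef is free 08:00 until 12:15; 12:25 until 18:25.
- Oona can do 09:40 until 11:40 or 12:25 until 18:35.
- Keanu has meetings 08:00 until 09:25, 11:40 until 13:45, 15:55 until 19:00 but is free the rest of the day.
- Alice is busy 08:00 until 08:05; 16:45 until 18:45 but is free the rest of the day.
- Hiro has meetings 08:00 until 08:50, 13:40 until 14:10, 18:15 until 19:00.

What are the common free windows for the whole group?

Yosef free: 08:00-12:15, 12:25-18:25.
Oona free: 09:40-11:40, 12:25-18:35.
Keanu free: 09:25-11:40, 13:45-15:55 (invert busy blocks within the working day).
Alice free: 08:05-16:45, 18:45-19:00 (invert busy blocks within the working day).
Hiro free: 08:50-13:40, 14:10-18:15 (invert busy blocks within the working day).
Yosef ∩ Oona: 09:40-11:40, 12:25-18:25.
Yosef ∩ Oona ∩ Keanu: 09:40-11:40, 13:45-15:55.
Yosef ∩ Oona ∩ Keanu ∩ Alice: 09:40-11:40, 13:45-15:55.
Yosef ∩ Oona ∩ Keanu ∩ Alice ∩ Hiro: 09:40-11:40, 14:10-15:55.

09:40-11:40, 14:10-15:55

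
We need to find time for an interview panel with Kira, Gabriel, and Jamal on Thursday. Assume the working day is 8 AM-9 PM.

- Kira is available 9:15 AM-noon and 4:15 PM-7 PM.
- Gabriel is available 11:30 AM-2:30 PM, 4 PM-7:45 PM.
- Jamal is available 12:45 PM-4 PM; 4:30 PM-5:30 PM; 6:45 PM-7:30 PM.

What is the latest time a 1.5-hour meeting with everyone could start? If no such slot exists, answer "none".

none

Kira ∩ Gabriel: 11:30-12:00, 16:15-19:00.
Kira ∩ Gabriel ∩ Jamal: 16:30-17:30, 18:45-19:00.
No common window is at least 90 minutes long.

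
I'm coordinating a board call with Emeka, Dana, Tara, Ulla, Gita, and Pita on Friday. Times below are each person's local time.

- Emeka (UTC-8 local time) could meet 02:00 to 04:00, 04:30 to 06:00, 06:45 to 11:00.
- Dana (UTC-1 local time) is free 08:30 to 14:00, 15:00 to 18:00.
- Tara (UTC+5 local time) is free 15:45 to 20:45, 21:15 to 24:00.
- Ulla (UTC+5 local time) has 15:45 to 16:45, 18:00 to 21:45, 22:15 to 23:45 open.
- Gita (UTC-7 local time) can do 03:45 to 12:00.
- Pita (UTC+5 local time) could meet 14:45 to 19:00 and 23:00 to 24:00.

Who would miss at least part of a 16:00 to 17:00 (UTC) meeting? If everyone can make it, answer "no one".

Emeka in UTC: 10:00-12:00, 12:30-14:00, 14:45-19:00 (add 8h to convert from UTC-8).
Dana in UTC: 09:30-15:00, 16:00-19:00 (add 1h to convert from UTC-1).
Tara in UTC: 10:45-15:45, 16:15-19:00 (subtract 5h to convert from UTC+5).
Ulla in UTC: 10:45-11:45, 13:00-16:45, 17:15-18:45 (subtract 5h to convert from UTC+5).
Gita in UTC: 10:45-19:00 (add 7h to convert from UTC-7).
Pita in UTC: 09:45-14:00, 18:00-19:00 (subtract 5h to convert from UTC+5).
Emeka: free for 16:00-17:00. Dana: free for 16:00-17:00. Tara: not fully free for 16:00-17:00. Ulla: not fully free for 16:00-17:00. Gita: free for 16:00-17:00. Pita: not fully free for 16:00-17:00.

Pita, Tara, Ulla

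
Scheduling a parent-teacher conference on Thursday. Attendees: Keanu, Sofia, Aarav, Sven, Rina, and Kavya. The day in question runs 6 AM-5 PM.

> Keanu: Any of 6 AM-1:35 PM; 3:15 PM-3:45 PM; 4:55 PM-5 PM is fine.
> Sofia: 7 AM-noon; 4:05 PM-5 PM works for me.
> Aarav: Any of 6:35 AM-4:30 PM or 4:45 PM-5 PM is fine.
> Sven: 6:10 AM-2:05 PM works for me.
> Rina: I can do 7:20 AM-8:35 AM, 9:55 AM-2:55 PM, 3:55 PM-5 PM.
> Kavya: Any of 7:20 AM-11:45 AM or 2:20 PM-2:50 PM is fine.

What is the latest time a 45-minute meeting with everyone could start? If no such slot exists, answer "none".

11:00

Keanu ∩ Sofia: 07:00-12:00, 16:55-17:00.
Keanu ∩ Sofia ∩ Aarav: 07:00-12:00, 16:55-17:00.
Keanu ∩ Sofia ∩ Aarav ∩ Sven: 07:00-12:00.
Keanu ∩ Sofia ∩ Aarav ∩ Sven ∩ Rina: 07:20-08:35, 09:55-12:00.
Keanu ∩ Sofia ∩ Aarav ∩ Sven ∩ Rina ∩ Kavya: 07:20-08:35, 09:55-11:45.
The last common window of at least 45 minutes is 09:55-11:45; a 45-minute meeting can start as late as 11:00 and still end by 11:45.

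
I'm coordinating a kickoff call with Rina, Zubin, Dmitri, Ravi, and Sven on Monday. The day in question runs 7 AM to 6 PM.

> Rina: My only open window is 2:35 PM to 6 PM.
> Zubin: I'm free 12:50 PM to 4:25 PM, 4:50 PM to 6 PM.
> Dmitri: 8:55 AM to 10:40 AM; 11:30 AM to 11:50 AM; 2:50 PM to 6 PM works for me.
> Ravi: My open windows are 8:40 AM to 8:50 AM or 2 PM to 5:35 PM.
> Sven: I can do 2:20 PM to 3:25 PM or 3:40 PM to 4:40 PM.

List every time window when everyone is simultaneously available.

Rina ∩ Zubin: 14:35-16:25, 16:50-18:00.
Rina ∩ Zubin ∩ Dmitri: 14:50-16:25, 16:50-18:00.
Rina ∩ Zubin ∩ Dmitri ∩ Ravi: 14:50-16:25, 16:50-17:35.
Rina ∩ Zubin ∩ Dmitri ∩ Ravi ∩ Sven: 14:50-15:25, 15:40-16:25.

14:50-15:25, 15:40-16:25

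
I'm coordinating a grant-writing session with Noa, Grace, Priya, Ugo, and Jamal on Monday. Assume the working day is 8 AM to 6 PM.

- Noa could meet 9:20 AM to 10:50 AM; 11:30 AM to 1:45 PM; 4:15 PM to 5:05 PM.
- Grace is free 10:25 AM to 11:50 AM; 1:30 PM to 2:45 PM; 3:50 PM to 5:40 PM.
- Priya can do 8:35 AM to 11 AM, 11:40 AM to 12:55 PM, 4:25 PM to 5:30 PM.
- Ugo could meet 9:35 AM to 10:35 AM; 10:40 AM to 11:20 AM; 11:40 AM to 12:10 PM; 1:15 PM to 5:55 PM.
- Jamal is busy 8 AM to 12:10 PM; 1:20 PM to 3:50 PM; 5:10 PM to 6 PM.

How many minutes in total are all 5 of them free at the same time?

40

Noa free: 09:20-10:50, 11:30-13:45, 16:15-17:05.
Grace free: 10:25-11:50, 13:30-14:45, 15:50-17:40.
Priya free: 08:35-11:00, 11:40-12:55, 16:25-17:30.
Ugo free: 09:35-10:35, 10:40-11:20, 11:40-12:10, 13:15-17:55.
Jamal free: 12:10-13:20, 15:50-17:10 (invert busy blocks within the working day).
Noa ∩ Grace: 10:25-10:50, 11:30-11:50, 13:30-13:45, 16:15-17:05.
Noa ∩ Grace ∩ Priya: 10:25-10:50, 11:40-11:50, 16:25-17:05.
Noa ∩ Grace ∩ Priya ∩ Ugo: 10:25-10:35, 10:40-10:50, 11:40-11:50, 16:25-17:05.
Noa ∩ Grace ∩ Priya ∩ Ugo ∩ Jamal: 16:25-17:05.
Those are the intersection windows.
That's a single block of 40 minutes.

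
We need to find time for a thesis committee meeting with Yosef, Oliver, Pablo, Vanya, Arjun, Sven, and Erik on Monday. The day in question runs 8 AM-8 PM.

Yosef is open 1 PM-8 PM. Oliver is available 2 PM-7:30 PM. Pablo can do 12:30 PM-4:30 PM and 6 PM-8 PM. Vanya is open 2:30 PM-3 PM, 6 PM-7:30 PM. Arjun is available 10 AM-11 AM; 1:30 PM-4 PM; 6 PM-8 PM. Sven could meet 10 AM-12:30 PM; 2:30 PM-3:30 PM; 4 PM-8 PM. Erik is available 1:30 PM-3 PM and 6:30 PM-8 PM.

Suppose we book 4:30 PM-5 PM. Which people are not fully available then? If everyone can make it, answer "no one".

Yosef: free for 16:30-17:00. Oliver: free for 16:30-17:00. Pablo: not fully free for 16:30-17:00. Vanya: not fully free for 16:30-17:00. Arjun: not fully free for 16:30-17:00. Sven: free for 16:30-17:00. Erik: not fully free for 16:30-17:00.

Arjun, Erik, Pablo, Vanya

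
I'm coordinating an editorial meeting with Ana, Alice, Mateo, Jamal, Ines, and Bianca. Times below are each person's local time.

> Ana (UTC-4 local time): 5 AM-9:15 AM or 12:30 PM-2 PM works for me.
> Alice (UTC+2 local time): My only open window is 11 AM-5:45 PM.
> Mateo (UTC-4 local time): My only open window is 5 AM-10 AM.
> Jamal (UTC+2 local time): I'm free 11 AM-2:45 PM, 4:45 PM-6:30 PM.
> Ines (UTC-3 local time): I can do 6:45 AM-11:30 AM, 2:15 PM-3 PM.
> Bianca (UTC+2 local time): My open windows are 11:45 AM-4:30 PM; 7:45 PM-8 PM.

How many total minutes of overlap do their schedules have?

Ana in UTC: 09:00-13:15, 16:30-18:00 (add 4h to convert from UTC-4).
Alice in UTC: 09:00-15:45 (subtract 2h to convert from UTC+2).
Mateo in UTC: 09:00-14:00 (add 4h to convert from UTC-4).
Jamal in UTC: 09:00-12:45, 14:45-16:30 (subtract 2h to convert from UTC+2).
Ines in UTC: 09:45-14:30, 17:15-18:00 (add 3h to convert from UTC-3).
Bianca in UTC: 09:45-14:30, 17:45-18:00 (subtract 2h to convert from UTC+2).
Ana ∩ Alice: 09:00-13:15.
Ana ∩ Alice ∩ Mateo: 09:00-13:15.
Ana ∩ Alice ∩ Mateo ∩ Jamal: 09:00-12:45.
Ana ∩ Alice ∩ Mateo ∩ Jamal ∩ Ines: 09:45-12:45.
Ana ∩ Alice ∩ Mateo ∩ Jamal ∩ Ines ∩ Bianca: 09:45-12:45.
That's a single block of 180 minutes.

180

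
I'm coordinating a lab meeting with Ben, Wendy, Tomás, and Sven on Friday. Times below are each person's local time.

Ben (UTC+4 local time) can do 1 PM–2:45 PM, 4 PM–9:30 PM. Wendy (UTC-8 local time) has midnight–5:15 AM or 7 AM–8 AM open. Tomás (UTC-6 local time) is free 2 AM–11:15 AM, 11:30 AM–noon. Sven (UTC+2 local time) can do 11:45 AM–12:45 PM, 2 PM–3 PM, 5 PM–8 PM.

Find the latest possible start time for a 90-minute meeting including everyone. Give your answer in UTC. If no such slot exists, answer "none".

Ben in UTC: 09:00-10:45, 12:00-17:30 (subtract 4h to convert from UTC+4).
Wendy in UTC: 08:00-13:15, 15:00-16:00 (add 8h to convert from UTC-8).
Tomás in UTC: 08:00-17:15, 17:30-18:00 (add 6h to convert from UTC-6).
Sven in UTC: 09:45-10:45, 12:00-13:00, 15:00-18:00 (subtract 2h to convert from UTC+2).
Ben ∩ Wendy: 09:00-10:45, 12:00-13:15, 15:00-16:00.
Ben ∩ Wendy ∩ Tomás: 09:00-10:45, 12:00-13:15, 15:00-16:00.
Ben ∩ Wendy ∩ Tomás ∩ Sven: 09:45-10:45, 12:00-13:00, 15:00-16:00.
No common window is at least 90 minutes long.

none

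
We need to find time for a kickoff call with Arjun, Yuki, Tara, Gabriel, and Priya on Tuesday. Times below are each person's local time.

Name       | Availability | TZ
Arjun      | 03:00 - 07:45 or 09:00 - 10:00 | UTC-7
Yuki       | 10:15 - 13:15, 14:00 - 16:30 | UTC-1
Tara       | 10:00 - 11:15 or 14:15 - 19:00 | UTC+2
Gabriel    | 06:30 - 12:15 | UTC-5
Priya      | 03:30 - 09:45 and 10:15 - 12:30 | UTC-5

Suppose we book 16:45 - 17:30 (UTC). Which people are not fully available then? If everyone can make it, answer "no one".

Arjun in UTC: 10:00-14:45, 16:00-17:00 (add 7h to convert from UTC-7).
Yuki in UTC: 11:15-14:15, 15:00-17:30 (add 1h to convert from UTC-1).
Tara in UTC: 08:00-09:15, 12:15-17:00 (subtract 2h to convert from UTC+2).
Gabriel in UTC: 11:30-17:15 (add 5h to convert from UTC-5).
Priya in UTC: 08:30-14:45, 15:15-17:30 (add 5h to convert from UTC-5).
Arjun: not fully free for 16:45-17:30. Yuki: free for 16:45-17:30. Tara: not fully free for 16:45-17:30. Gabriel: not fully free for 16:45-17:30. Priya: free for 16:45-17:30.

Arjun, Gabriel, Tara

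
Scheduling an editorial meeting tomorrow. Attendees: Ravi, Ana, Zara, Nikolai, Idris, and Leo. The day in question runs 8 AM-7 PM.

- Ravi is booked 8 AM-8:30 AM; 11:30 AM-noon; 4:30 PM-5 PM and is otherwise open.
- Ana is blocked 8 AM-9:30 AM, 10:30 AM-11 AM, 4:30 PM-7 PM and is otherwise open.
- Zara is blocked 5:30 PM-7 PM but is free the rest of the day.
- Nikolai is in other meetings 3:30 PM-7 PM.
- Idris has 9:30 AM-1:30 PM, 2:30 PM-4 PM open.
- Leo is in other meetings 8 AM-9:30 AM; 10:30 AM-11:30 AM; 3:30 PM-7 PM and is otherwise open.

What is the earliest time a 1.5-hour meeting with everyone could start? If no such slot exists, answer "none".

12:00

Ravi free: 08:30-11:30, 12:00-16:30, 17:00-19:00 (invert busy blocks within the working day).
Ana free: 09:30-10:30, 11:00-16:30 (invert busy blocks within the working day).
Zara free: 08:00-17:30 (invert busy blocks within the working day).
Nikolai free: 08:00-15:30 (invert busy blocks within the working day).
Idris free: 09:30-13:30, 14:30-16:00.
Leo free: 09:30-10:30, 11:30-15:30 (invert busy blocks within the working day).
Ravi ∩ Ana: 09:30-10:30, 11:00-11:30, 12:00-16:30.
Ravi ∩ Ana ∩ Zara: 09:30-10:30, 11:00-11:30, 12:00-16:30.
Ravi ∩ Ana ∩ Zara ∩ Nikolai: 09:30-10:30, 11:00-11:30, 12:00-15:30.
Ravi ∩ Ana ∩ Zara ∩ Nikolai ∩ Idris: 09:30-10:30, 11:00-11:30, 12:00-13:30, 14:30-15:30.
Ravi ∩ Ana ∩ Zara ∩ Nikolai ∩ Idris ∩ Leo: 09:30-10:30, 12:00-13:30, 14:30-15:30.
The first common window of at least 90 minutes is 12:00-13:30, so the earliest start is 12:00.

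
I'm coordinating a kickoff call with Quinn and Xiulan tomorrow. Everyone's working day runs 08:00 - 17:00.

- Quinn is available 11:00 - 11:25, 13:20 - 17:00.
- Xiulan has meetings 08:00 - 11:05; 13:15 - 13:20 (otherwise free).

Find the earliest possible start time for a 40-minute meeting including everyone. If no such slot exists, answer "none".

13:20

Quinn free: 11:00-11:25, 13:20-17:00.
Xiulan free: 11:05-13:15, 13:20-17:00 (invert busy blocks within the working day).
Quinn ∩ Xiulan: 11:05-11:25, 13:20-17:00.
Those are the intersection windows.
The first common window of at least 40 minutes is 13:20-17:00, so the earliest start is 13:20.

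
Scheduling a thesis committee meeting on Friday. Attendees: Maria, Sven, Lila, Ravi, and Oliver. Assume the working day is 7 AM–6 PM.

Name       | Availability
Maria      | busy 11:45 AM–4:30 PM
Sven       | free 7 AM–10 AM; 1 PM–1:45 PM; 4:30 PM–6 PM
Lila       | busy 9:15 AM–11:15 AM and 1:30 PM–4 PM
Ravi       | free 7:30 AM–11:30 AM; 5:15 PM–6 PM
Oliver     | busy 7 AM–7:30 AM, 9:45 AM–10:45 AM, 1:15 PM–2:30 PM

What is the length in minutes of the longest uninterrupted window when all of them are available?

Maria free: 07:00-11:45, 16:30-18:00 (invert busy blocks within the working day).
Sven free: 07:00-10:00, 13:00-13:45, 16:30-18:00.
Lila free: 07:00-09:15, 11:15-13:30, 16:00-18:00 (invert busy blocks within the working day).
Ravi free: 07:30-11:30, 17:15-18:00.
Oliver free: 07:30-09:45, 10:45-13:15, 14:30-18:00 (invert busy blocks within the working day).
Maria ∩ Sven: 07:00-10:00, 16:30-18:00.
Maria ∩ Sven ∩ Lila: 07:00-09:15, 16:30-18:00.
Maria ∩ Sven ∩ Lila ∩ Ravi: 07:30-09:15, 17:15-18:00.
Maria ∩ Sven ∩ Lila ∩ Ravi ∩ Oliver: 07:30-09:15, 17:15-18:00.
So the common availability across everyone is 07:30-09:15, 17:15-18:00.
The longest is 07:30-09:15 at 105 minutes.

105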